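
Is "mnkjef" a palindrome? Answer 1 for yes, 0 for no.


Input: mnkjef
Reversed: fejknm
  Compare pos 0 ('m') with pos 5 ('f'): MISMATCH
  Compare pos 1 ('n') with pos 4 ('e'): MISMATCH
  Compare pos 2 ('k') with pos 3 ('j'): MISMATCH
Result: not a palindrome

0


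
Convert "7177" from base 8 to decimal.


Input: "7177" in base 8
Positional expansion:
  Digit '7' (value 7) x 8^3 = 3584
  Digit '1' (value 1) x 8^2 = 64
  Digit '7' (value 7) x 8^1 = 56
  Digit '7' (value 7) x 8^0 = 7
Sum = 3711

3711


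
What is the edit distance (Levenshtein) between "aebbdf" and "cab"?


Computing edit distance: "aebbdf" -> "cab"
DP table:
           c    a    b
      0    1    2    3
  a   1    1    1    2
  e   2    2    2    2
  b   3    3    3    2
  b   4    4    4    3
  d   5    5    5    4
  f   6    6    6    5
Edit distance = dp[6][3] = 5

5


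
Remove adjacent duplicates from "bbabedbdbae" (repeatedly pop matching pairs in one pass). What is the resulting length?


Input: bbabedbdbae
Stack-based adjacent duplicate removal:
  Read 'b': push. Stack: b
  Read 'b': matches stack top 'b' => pop. Stack: (empty)
  Read 'a': push. Stack: a
  Read 'b': push. Stack: ab
  Read 'e': push. Stack: abe
  Read 'd': push. Stack: abed
  Read 'b': push. Stack: abedb
  Read 'd': push. Stack: abedbd
  Read 'b': push. Stack: abedbdb
  Read 'a': push. Stack: abedbdba
  Read 'e': push. Stack: abedbdbae
Final stack: "abedbdbae" (length 9)

9


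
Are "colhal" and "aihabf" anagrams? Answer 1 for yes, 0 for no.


Strings: "colhal", "aihabf"
Sorted first:  achllo
Sorted second: aabfhi
Differ at position 1: 'c' vs 'a' => not anagrams

0


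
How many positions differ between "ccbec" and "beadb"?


Comparing "ccbec" and "beadb" position by position:
  Position 0: 'c' vs 'b' => DIFFER
  Position 1: 'c' vs 'e' => DIFFER
  Position 2: 'b' vs 'a' => DIFFER
  Position 3: 'e' vs 'd' => DIFFER
  Position 4: 'c' vs 'b' => DIFFER
Positions that differ: 5

5


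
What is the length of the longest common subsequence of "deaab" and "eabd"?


LCS of "deaab" and "eabd"
DP table:
           e    a    b    d
      0    0    0    0    0
  d   0    0    0    0    1
  e   0    1    1    1    1
  a   0    1    2    2    2
  a   0    1    2    2    2
  b   0    1    2    3    3
LCS length = dp[5][4] = 3

3


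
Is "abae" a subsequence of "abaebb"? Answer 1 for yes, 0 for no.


Check if "abae" is a subsequence of "abaebb"
Greedy scan:
  Position 0 ('a'): matches sub[0] = 'a'
  Position 1 ('b'): matches sub[1] = 'b'
  Position 2 ('a'): matches sub[2] = 'a'
  Position 3 ('e'): matches sub[3] = 'e'
  Position 4 ('b'): no match needed
  Position 5 ('b'): no match needed
All 4 characters matched => is a subsequence

1


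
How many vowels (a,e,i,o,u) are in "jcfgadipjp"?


Input: jcfgadipjp
Checking each character:
  'j' at position 0: consonant
  'c' at position 1: consonant
  'f' at position 2: consonant
  'g' at position 3: consonant
  'a' at position 4: vowel (running total: 1)
  'd' at position 5: consonant
  'i' at position 6: vowel (running total: 2)
  'p' at position 7: consonant
  'j' at position 8: consonant
  'p' at position 9: consonant
Total vowels: 2

2


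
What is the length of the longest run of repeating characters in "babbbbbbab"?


Input: "babbbbbbab"
Scanning for longest run:
  Position 1 ('a'): new char, reset run to 1
  Position 2 ('b'): new char, reset run to 1
  Position 3 ('b'): continues run of 'b', length=2
  Position 4 ('b'): continues run of 'b', length=3
  Position 5 ('b'): continues run of 'b', length=4
  Position 6 ('b'): continues run of 'b', length=5
  Position 7 ('b'): continues run of 'b', length=6
  Position 8 ('a'): new char, reset run to 1
  Position 9 ('b'): new char, reset run to 1
Longest run: 'b' with length 6

6


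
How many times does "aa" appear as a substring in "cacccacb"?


Searching for "aa" in "cacccacb"
Scanning each position:
  Position 0: "ca" => no
  Position 1: "ac" => no
  Position 2: "cc" => no
  Position 3: "cc" => no
  Position 4: "ca" => no
  Position 5: "ac" => no
  Position 6: "cb" => no
Total occurrences: 0

0


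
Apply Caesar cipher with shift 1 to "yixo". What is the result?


Caesar cipher: shift "yixo" by 1
  'y' (pos 24) + 1 = pos 25 = 'z'
  'i' (pos 8) + 1 = pos 9 = 'j'
  'x' (pos 23) + 1 = pos 24 = 'y'
  'o' (pos 14) + 1 = pos 15 = 'p'
Result: zjyp

zjyp


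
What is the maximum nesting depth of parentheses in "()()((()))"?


Input: "()()((()))"
Tracking depth:
  Position 0 '(': depth becomes 1
  Position 1 ')': depth becomes 0
  Position 2 '(': depth becomes 1
  Position 3 ')': depth becomes 0
  Position 4 '(': depth becomes 1
  Position 5 '(': depth becomes 2
  Position 6 '(': depth becomes 3
  Position 7 ')': depth becomes 2
  Position 8 ')': depth becomes 1
  Position 9 ')': depth becomes 0
Maximum depth reached: 3

3


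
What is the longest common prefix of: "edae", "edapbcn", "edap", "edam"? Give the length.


Words: edae, edapbcn, edap, edam
  Position 0: all 'e' => match
  Position 1: all 'd' => match
  Position 2: all 'a' => match
  Position 3: ('e', 'p', 'p', 'm') => mismatch, stop
LCP = "eda" (length 3)

3


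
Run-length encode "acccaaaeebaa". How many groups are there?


Input: acccaaaeebaa
Scanning for consecutive runs:
  Group 1: 'a' x 1 (positions 0-0)
  Group 2: 'c' x 3 (positions 1-3)
  Group 3: 'a' x 3 (positions 4-6)
  Group 4: 'e' x 2 (positions 7-8)
  Group 5: 'b' x 1 (positions 9-9)
  Group 6: 'a' x 2 (positions 10-11)
Total groups: 6

6


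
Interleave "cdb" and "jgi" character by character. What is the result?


Interleaving "cdb" and "jgi":
  Position 0: 'c' from first, 'j' from second => "cj"
  Position 1: 'd' from first, 'g' from second => "dg"
  Position 2: 'b' from first, 'i' from second => "bi"
Result: cjdgbi

cjdgbi


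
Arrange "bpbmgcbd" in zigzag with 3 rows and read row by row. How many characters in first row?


Zigzag "bpbmgcbd" into 3 rows:
Placing characters:
  'b' => row 0
  'p' => row 1
  'b' => row 2
  'm' => row 1
  'g' => row 0
  'c' => row 1
  'b' => row 2
  'd' => row 1
Rows:
  Row 0: "bg"
  Row 1: "pmcd"
  Row 2: "bb"
First row length: 2

2


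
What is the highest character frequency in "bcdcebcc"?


Input: bcdcebcc
Character counts:
  'b': 2
  'c': 4
  'd': 1
  'e': 1
Maximum frequency: 4

4


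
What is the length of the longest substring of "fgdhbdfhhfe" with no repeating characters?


Input: "fgdhbdfhhfe"
Sliding window (track last position of each char):
  Position 0 ('f'): window [0,0] length 1 -- new best
  Position 1 ('g'): window [0,1] length 2 -- new best
  Position 2 ('d'): window [0,2] length 3 -- new best
  Position 3 ('h'): window [0,3] length 4 -- new best
  Position 4 ('b'): window [0,4] length 5 -- new best
  Position 5 ('d'): repeat (last at 2), move window start to 3
  Position 5 ('d'): window [3,5] length 3
  Position 6 ('f'): window [3,6] length 4
  Position 7 ('h'): repeat (last at 3), move window start to 4
  Position 7 ('h'): window [4,7] length 4
  Position 8 ('h'): repeat (last at 7), move window start to 8
  Position 8 ('h'): window [8,8] length 1
  Position 9 ('f'): window [8,9] length 2
  Position 10 ('e'): window [8,10] length 3
Longest substring with no repeats: "fgdhb" with length 5

5


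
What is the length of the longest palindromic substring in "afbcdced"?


Input: "afbcdced"
Checking substrings for palindromes:
  [3:6] "cdc" (len 3) => palindrome
Longest palindromic substring: "cdc" with length 3

3


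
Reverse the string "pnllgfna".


Input: pnllgfna
Reading characters right to left:
  Position 7: 'a'
  Position 6: 'n'
  Position 5: 'f'
  Position 4: 'g'
  Position 3: 'l'
  Position 2: 'l'
  Position 1: 'n'
  Position 0: 'p'
Reversed: anfgllnp

anfgllnp


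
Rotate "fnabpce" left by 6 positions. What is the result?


Input: "fnabpce", rotate left by 6
First 6 characters: "fnabpc"
Remaining characters: "e"
Concatenate remaining + first: "e" + "fnabpc" = "efnabpc"

efnabpc


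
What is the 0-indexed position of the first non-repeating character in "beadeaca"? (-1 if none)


Input: beadeaca
Character frequencies:
  'a': 3
  'b': 1
  'c': 1
  'd': 1
  'e': 2
Scanning left to right for freq == 1:
  Position 0 ('b'): unique! => answer = 0

0


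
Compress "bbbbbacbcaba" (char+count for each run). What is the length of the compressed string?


Input: bbbbbacbcaba
Runs:
  'b' x 5 => "b5"
  'a' x 1 => "a1"
  'c' x 1 => "c1"
  'b' x 1 => "b1"
  'c' x 1 => "c1"
  'a' x 1 => "a1"
  'b' x 1 => "b1"
  'a' x 1 => "a1"
Compressed: "b5a1c1b1c1a1b1a1"
Compressed length: 16

16


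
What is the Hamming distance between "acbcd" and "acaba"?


Comparing "acbcd" and "acaba" position by position:
  Position 0: 'a' vs 'a' => same
  Position 1: 'c' vs 'c' => same
  Position 2: 'b' vs 'a' => differ
  Position 3: 'c' vs 'b' => differ
  Position 4: 'd' vs 'a' => differ
Total differences (Hamming distance): 3

3


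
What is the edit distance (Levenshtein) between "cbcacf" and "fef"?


Computing edit distance: "cbcacf" -> "fef"
DP table:
           f    e    f
      0    1    2    3
  c   1    1    2    3
  b   2    2    2    3
  c   3    3    3    3
  a   4    4    4    4
  c   5    5    5    5
  f   6    5    6    5
Edit distance = dp[6][3] = 5

5


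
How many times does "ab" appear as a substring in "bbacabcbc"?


Searching for "ab" in "bbacabcbc"
Scanning each position:
  Position 0: "bb" => no
  Position 1: "ba" => no
  Position 2: "ac" => no
  Position 3: "ca" => no
  Position 4: "ab" => MATCH
  Position 5: "bc" => no
  Position 6: "cb" => no
  Position 7: "bc" => no
Total occurrences: 1

1


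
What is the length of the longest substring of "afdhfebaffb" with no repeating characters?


Input: "afdhfebaffb"
Sliding window (track last position of each char):
  Position 0 ('a'): window [0,0] length 1 -- new best
  Position 1 ('f'): window [0,1] length 2 -- new best
  Position 2 ('d'): window [0,2] length 3 -- new best
  Position 3 ('h'): window [0,3] length 4 -- new best
  Position 4 ('f'): repeat (last at 1), move window start to 2
  Position 4 ('f'): window [2,4] length 3
  Position 5 ('e'): window [2,5] length 4
  Position 6 ('b'): window [2,6] length 5 -- new best
  Position 7 ('a'): window [2,7] length 6 -- new best
  Position 8 ('f'): repeat (last at 4), move window start to 5
  Position 8 ('f'): window [5,8] length 4
  Position 9 ('f'): repeat (last at 8), move window start to 9
  Position 9 ('f'): window [9,9] length 1
  Position 10 ('b'): window [9,10] length 2
Longest substring with no repeats: "dhfeba" with length 6

6


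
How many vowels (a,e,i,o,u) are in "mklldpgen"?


Input: mklldpgen
Checking each character:
  'm' at position 0: consonant
  'k' at position 1: consonant
  'l' at position 2: consonant
  'l' at position 3: consonant
  'd' at position 4: consonant
  'p' at position 5: consonant
  'g' at position 6: consonant
  'e' at position 7: vowel (running total: 1)
  'n' at position 8: consonant
Total vowels: 1

1


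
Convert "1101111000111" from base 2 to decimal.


Input: "1101111000111" in base 2
Positional expansion:
  Digit '1' (value 1) x 2^12 = 4096
  Digit '1' (value 1) x 2^11 = 2048
  Digit '0' (value 0) x 2^10 = 0
  Digit '1' (value 1) x 2^9 = 512
  Digit '1' (value 1) x 2^8 = 256
  Digit '1' (value 1) x 2^7 = 128
  Digit '1' (value 1) x 2^6 = 64
  Digit '0' (value 0) x 2^5 = 0
  Digit '0' (value 0) x 2^4 = 0
  Digit '0' (value 0) x 2^3 = 0
  Digit '1' (value 1) x 2^2 = 4
  Digit '1' (value 1) x 2^1 = 2
  Digit '1' (value 1) x 2^0 = 1
Sum = 7111

7111


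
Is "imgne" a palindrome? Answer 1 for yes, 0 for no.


Input: imgne
Reversed: engmi
  Compare pos 0 ('i') with pos 4 ('e'): MISMATCH
  Compare pos 1 ('m') with pos 3 ('n'): MISMATCH
Result: not a palindrome

0


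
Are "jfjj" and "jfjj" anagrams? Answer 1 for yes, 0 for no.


Strings: "jfjj", "jfjj"
Sorted first:  fjjj
Sorted second: fjjj
Sorted forms match => anagrams

1


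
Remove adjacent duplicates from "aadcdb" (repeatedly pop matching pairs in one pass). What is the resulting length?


Input: aadcdb
Stack-based adjacent duplicate removal:
  Read 'a': push. Stack: a
  Read 'a': matches stack top 'a' => pop. Stack: (empty)
  Read 'd': push. Stack: d
  Read 'c': push. Stack: dc
  Read 'd': push. Stack: dcd
  Read 'b': push. Stack: dcdb
Final stack: "dcdb" (length 4)

4


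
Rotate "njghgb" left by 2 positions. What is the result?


Input: "njghgb", rotate left by 2
First 2 characters: "nj"
Remaining characters: "ghgb"
Concatenate remaining + first: "ghgb" + "nj" = "ghgbnj"

ghgbnj


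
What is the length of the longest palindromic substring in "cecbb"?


Input: "cecbb"
Checking substrings for palindromes:
  [0:3] "cec" (len 3) => palindrome
  [3:5] "bb" (len 2) => palindrome
Longest palindromic substring: "cec" with length 3

3


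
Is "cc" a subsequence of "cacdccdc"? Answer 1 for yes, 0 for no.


Check if "cc" is a subsequence of "cacdccdc"
Greedy scan:
  Position 0 ('c'): matches sub[0] = 'c'
  Position 1 ('a'): no match needed
  Position 2 ('c'): matches sub[1] = 'c'
  Position 3 ('d'): no match needed
  Position 4 ('c'): no match needed
  Position 5 ('c'): no match needed
  Position 6 ('d'): no match needed
  Position 7 ('c'): no match needed
All 2 characters matched => is a subsequence

1


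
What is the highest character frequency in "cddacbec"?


Input: cddacbec
Character counts:
  'a': 1
  'b': 1
  'c': 3
  'd': 2
  'e': 1
Maximum frequency: 3

3


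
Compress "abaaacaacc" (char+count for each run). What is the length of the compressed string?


Input: abaaacaacc
Runs:
  'a' x 1 => "a1"
  'b' x 1 => "b1"
  'a' x 3 => "a3"
  'c' x 1 => "c1"
  'a' x 2 => "a2"
  'c' x 2 => "c2"
Compressed: "a1b1a3c1a2c2"
Compressed length: 12

12


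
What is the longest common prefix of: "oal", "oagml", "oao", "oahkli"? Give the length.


Words: oal, oagml, oao, oahkli
  Position 0: all 'o' => match
  Position 1: all 'a' => match
  Position 2: ('l', 'g', 'o', 'h') => mismatch, stop
LCP = "oa" (length 2)

2


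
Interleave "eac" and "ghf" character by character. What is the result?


Interleaving "eac" and "ghf":
  Position 0: 'e' from first, 'g' from second => "eg"
  Position 1: 'a' from first, 'h' from second => "ah"
  Position 2: 'c' from first, 'f' from second => "cf"
Result: egahcf

egahcf


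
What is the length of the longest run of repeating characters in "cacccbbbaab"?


Input: "cacccbbbaab"
Scanning for longest run:
  Position 1 ('a'): new char, reset run to 1
  Position 2 ('c'): new char, reset run to 1
  Position 3 ('c'): continues run of 'c', length=2
  Position 4 ('c'): continues run of 'c', length=3
  Position 5 ('b'): new char, reset run to 1
  Position 6 ('b'): continues run of 'b', length=2
  Position 7 ('b'): continues run of 'b', length=3
  Position 8 ('a'): new char, reset run to 1
  Position 9 ('a'): continues run of 'a', length=2
  Position 10 ('b'): new char, reset run to 1
Longest run: 'c' with length 3

3


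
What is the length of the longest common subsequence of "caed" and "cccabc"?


LCS of "caed" and "cccabc"
DP table:
           c    c    c    a    b    c
      0    0    0    0    0    0    0
  c   0    1    1    1    1    1    1
  a   0    1    1    1    2    2    2
  e   0    1    1    1    2    2    2
  d   0    1    1    1    2    2    2
LCS length = dp[4][6] = 2

2


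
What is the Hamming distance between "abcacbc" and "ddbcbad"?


Comparing "abcacbc" and "ddbcbad" position by position:
  Position 0: 'a' vs 'd' => differ
  Position 1: 'b' vs 'd' => differ
  Position 2: 'c' vs 'b' => differ
  Position 3: 'a' vs 'c' => differ
  Position 4: 'c' vs 'b' => differ
  Position 5: 'b' vs 'a' => differ
  Position 6: 'c' vs 'd' => differ
Total differences (Hamming distance): 7

7


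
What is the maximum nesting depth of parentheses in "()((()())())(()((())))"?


Input: "()((()())())(()((())))"
Tracking depth:
  Position 0 '(': depth becomes 1
  Position 1 ')': depth becomes 0
  Position 2 '(': depth becomes 1
  Position 3 '(': depth becomes 2
  Position 4 '(': depth becomes 3
  Position 5 ')': depth becomes 2
  Position 6 '(': depth becomes 3
  Position 7 ')': depth becomes 2
  Position 8 ')': depth becomes 1
  Position 9 '(': depth becomes 2
  Position 10 ')': depth becomes 1
  Position 11 ')': depth becomes 0
  Position 12 '(': depth becomes 1
  Position 13 '(': depth becomes 2
  Position 14 ')': depth becomes 1
  Position 15 '(': depth becomes 2
  Position 16 '(': depth becomes 3
  Position 17 '(': depth becomes 4
  Position 18 ')': depth becomes 3
  Position 19 ')': depth becomes 2
  Position 20 ')': depth becomes 1
  Position 21 ')': depth becomes 0
Maximum depth reached: 4

4


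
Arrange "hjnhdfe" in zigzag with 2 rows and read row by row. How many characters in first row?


Zigzag "hjnhdfe" into 2 rows:
Placing characters:
  'h' => row 0
  'j' => row 1
  'n' => row 0
  'h' => row 1
  'd' => row 0
  'f' => row 1
  'e' => row 0
Rows:
  Row 0: "hnde"
  Row 1: "jhf"
First row length: 4

4


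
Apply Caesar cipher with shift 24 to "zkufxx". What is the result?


Caesar cipher: shift "zkufxx" by 24
  'z' (pos 25) + 24 = pos 23 = 'x'
  'k' (pos 10) + 24 = pos 8 = 'i'
  'u' (pos 20) + 24 = pos 18 = 's'
  'f' (pos 5) + 24 = pos 3 = 'd'
  'x' (pos 23) + 24 = pos 21 = 'v'
  'x' (pos 23) + 24 = pos 21 = 'v'
Result: xisdvv

xisdvv


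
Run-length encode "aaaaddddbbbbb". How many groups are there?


Input: aaaaddddbbbbb
Scanning for consecutive runs:
  Group 1: 'a' x 4 (positions 0-3)
  Group 2: 'd' x 4 (positions 4-7)
  Group 3: 'b' x 5 (positions 8-12)
Total groups: 3

3


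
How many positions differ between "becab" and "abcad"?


Comparing "becab" and "abcad" position by position:
  Position 0: 'b' vs 'a' => DIFFER
  Position 1: 'e' vs 'b' => DIFFER
  Position 2: 'c' vs 'c' => same
  Position 3: 'a' vs 'a' => same
  Position 4: 'b' vs 'd' => DIFFER
Positions that differ: 3

3


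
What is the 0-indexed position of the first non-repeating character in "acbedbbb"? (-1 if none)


Input: acbedbbb
Character frequencies:
  'a': 1
  'b': 4
  'c': 1
  'd': 1
  'e': 1
Scanning left to right for freq == 1:
  Position 0 ('a'): unique! => answer = 0

0


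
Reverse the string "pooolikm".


Input: pooolikm
Reading characters right to left:
  Position 7: 'm'
  Position 6: 'k'
  Position 5: 'i'
  Position 4: 'l'
  Position 3: 'o'
  Position 2: 'o'
  Position 1: 'o'
  Position 0: 'p'
Reversed: mkilooop

mkilooop


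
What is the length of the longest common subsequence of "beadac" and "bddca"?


LCS of "beadac" and "bddca"
DP table:
           b    d    d    c    a
      0    0    0    0    0    0
  b   0    1    1    1    1    1
  e   0    1    1    1    1    1
  a   0    1    1    1    1    2
  d   0    1    2    2    2    2
  a   0    1    2    2    2    3
  c   0    1    2    2    3    3
LCS length = dp[6][5] = 3

3


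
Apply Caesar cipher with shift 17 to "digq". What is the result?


Caesar cipher: shift "digq" by 17
  'd' (pos 3) + 17 = pos 20 = 'u'
  'i' (pos 8) + 17 = pos 25 = 'z'
  'g' (pos 6) + 17 = pos 23 = 'x'
  'q' (pos 16) + 17 = pos 7 = 'h'
Result: uzxh

uzxh


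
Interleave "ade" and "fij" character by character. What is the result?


Interleaving "ade" and "fij":
  Position 0: 'a' from first, 'f' from second => "af"
  Position 1: 'd' from first, 'i' from second => "di"
  Position 2: 'e' from first, 'j' from second => "ej"
Result: afdiej

afdiej


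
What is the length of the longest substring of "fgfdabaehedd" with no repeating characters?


Input: "fgfdabaehedd"
Sliding window (track last position of each char):
  Position 0 ('f'): window [0,0] length 1 -- new best
  Position 1 ('g'): window [0,1] length 2 -- new best
  Position 2 ('f'): repeat (last at 0), move window start to 1
  Position 2 ('f'): window [1,2] length 2
  Position 3 ('d'): window [1,3] length 3 -- new best
  Position 4 ('a'): window [1,4] length 4 -- new best
  Position 5 ('b'): window [1,5] length 5 -- new best
  Position 6 ('a'): repeat (last at 4), move window start to 5
  Position 6 ('a'): window [5,6] length 2
  Position 7 ('e'): window [5,7] length 3
  Position 8 ('h'): window [5,8] length 4
  Position 9 ('e'): repeat (last at 7), move window start to 8
  Position 9 ('e'): window [8,9] length 2
  Position 10 ('d'): window [8,10] length 3
  Position 11 ('d'): repeat (last at 10), move window start to 11
  Position 11 ('d'): window [11,11] length 1
Longest substring with no repeats: "gfdab" with length 5

5


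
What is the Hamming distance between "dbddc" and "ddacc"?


Comparing "dbddc" and "ddacc" position by position:
  Position 0: 'd' vs 'd' => same
  Position 1: 'b' vs 'd' => differ
  Position 2: 'd' vs 'a' => differ
  Position 3: 'd' vs 'c' => differ
  Position 4: 'c' vs 'c' => same
Total differences (Hamming distance): 3

3


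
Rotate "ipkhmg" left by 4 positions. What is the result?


Input: "ipkhmg", rotate left by 4
First 4 characters: "ipkh"
Remaining characters: "mg"
Concatenate remaining + first: "mg" + "ipkh" = "mgipkh"

mgipkh


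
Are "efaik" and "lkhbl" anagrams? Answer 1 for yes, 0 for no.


Strings: "efaik", "lkhbl"
Sorted first:  aefik
Sorted second: bhkll
Differ at position 0: 'a' vs 'b' => not anagrams

0


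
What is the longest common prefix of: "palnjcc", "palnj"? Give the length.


Words: palnjcc, palnj
  Position 0: all 'p' => match
  Position 1: all 'a' => match
  Position 2: all 'l' => match
  Position 3: all 'n' => match
  Position 4: all 'j' => match
LCP = "palnj" (length 5)

5


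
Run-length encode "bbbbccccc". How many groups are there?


Input: bbbbccccc
Scanning for consecutive runs:
  Group 1: 'b' x 4 (positions 0-3)
  Group 2: 'c' x 5 (positions 4-8)
Total groups: 2

2


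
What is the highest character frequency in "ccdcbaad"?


Input: ccdcbaad
Character counts:
  'a': 2
  'b': 1
  'c': 3
  'd': 2
Maximum frequency: 3

3


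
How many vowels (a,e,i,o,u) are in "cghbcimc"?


Input: cghbcimc
Checking each character:
  'c' at position 0: consonant
  'g' at position 1: consonant
  'h' at position 2: consonant
  'b' at position 3: consonant
  'c' at position 4: consonant
  'i' at position 5: vowel (running total: 1)
  'm' at position 6: consonant
  'c' at position 7: consonant
Total vowels: 1

1


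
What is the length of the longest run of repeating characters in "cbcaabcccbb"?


Input: "cbcaabcccbb"
Scanning for longest run:
  Position 1 ('b'): new char, reset run to 1
  Position 2 ('c'): new char, reset run to 1
  Position 3 ('a'): new char, reset run to 1
  Position 4 ('a'): continues run of 'a', length=2
  Position 5 ('b'): new char, reset run to 1
  Position 6 ('c'): new char, reset run to 1
  Position 7 ('c'): continues run of 'c', length=2
  Position 8 ('c'): continues run of 'c', length=3
  Position 9 ('b'): new char, reset run to 1
  Position 10 ('b'): continues run of 'b', length=2
Longest run: 'c' with length 3

3


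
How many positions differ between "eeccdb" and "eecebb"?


Comparing "eeccdb" and "eecebb" position by position:
  Position 0: 'e' vs 'e' => same
  Position 1: 'e' vs 'e' => same
  Position 2: 'c' vs 'c' => same
  Position 3: 'c' vs 'e' => DIFFER
  Position 4: 'd' vs 'b' => DIFFER
  Position 5: 'b' vs 'b' => same
Positions that differ: 2

2


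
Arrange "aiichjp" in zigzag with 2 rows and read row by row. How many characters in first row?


Zigzag "aiichjp" into 2 rows:
Placing characters:
  'a' => row 0
  'i' => row 1
  'i' => row 0
  'c' => row 1
  'h' => row 0
  'j' => row 1
  'p' => row 0
Rows:
  Row 0: "aihp"
  Row 1: "icj"
First row length: 4

4


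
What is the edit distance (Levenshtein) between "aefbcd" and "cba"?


Computing edit distance: "aefbcd" -> "cba"
DP table:
           c    b    a
      0    1    2    3
  a   1    1    2    2
  e   2    2    2    3
  f   3    3    3    3
  b   4    4    3    4
  c   5    4    4    4
  d   6    5    5    5
Edit distance = dp[6][3] = 5

5


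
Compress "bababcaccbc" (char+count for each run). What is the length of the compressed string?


Input: bababcaccbc
Runs:
  'b' x 1 => "b1"
  'a' x 1 => "a1"
  'b' x 1 => "b1"
  'a' x 1 => "a1"
  'b' x 1 => "b1"
  'c' x 1 => "c1"
  'a' x 1 => "a1"
  'c' x 2 => "c2"
  'b' x 1 => "b1"
  'c' x 1 => "c1"
Compressed: "b1a1b1a1b1c1a1c2b1c1"
Compressed length: 20

20


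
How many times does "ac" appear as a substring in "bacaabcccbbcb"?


Searching for "ac" in "bacaabcccbbcb"
Scanning each position:
  Position 0: "ba" => no
  Position 1: "ac" => MATCH
  Position 2: "ca" => no
  Position 3: "aa" => no
  Position 4: "ab" => no
  Position 5: "bc" => no
  Position 6: "cc" => no
  Position 7: "cc" => no
  Position 8: "cb" => no
  Position 9: "bb" => no
  Position 10: "bc" => no
  Position 11: "cb" => no
Total occurrences: 1

1


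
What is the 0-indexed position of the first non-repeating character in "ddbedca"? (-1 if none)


Input: ddbedca
Character frequencies:
  'a': 1
  'b': 1
  'c': 1
  'd': 3
  'e': 1
Scanning left to right for freq == 1:
  Position 0 ('d'): freq=3, skip
  Position 1 ('d'): freq=3, skip
  Position 2 ('b'): unique! => answer = 2

2


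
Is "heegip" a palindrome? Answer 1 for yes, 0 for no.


Input: heegip
Reversed: pigeeh
  Compare pos 0 ('h') with pos 5 ('p'): MISMATCH
  Compare pos 1 ('e') with pos 4 ('i'): MISMATCH
  Compare pos 2 ('e') with pos 3 ('g'): MISMATCH
Result: not a palindrome

0


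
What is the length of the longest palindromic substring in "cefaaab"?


Input: "cefaaab"
Checking substrings for palindromes:
  [3:6] "aaa" (len 3) => palindrome
  [3:5] "aa" (len 2) => palindrome
  [4:6] "aa" (len 2) => palindrome
Longest palindromic substring: "aaa" with length 3

3


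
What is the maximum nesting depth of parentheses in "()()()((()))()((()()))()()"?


Input: "()()()((()))()((()()))()()"
Tracking depth:
  Position 0 '(': depth becomes 1
  Position 1 ')': depth becomes 0
  Position 2 '(': depth becomes 1
  Position 3 ')': depth becomes 0
  Position 4 '(': depth becomes 1
  Position 5 ')': depth becomes 0
  Position 6 '(': depth becomes 1
  Position 7 '(': depth becomes 2
  Position 8 '(': depth becomes 3
  Position 9 ')': depth becomes 2
  Position 10 ')': depth becomes 1
  Position 11 ')': depth becomes 0
  Position 12 '(': depth becomes 1
  Position 13 ')': depth becomes 0
  Position 14 '(': depth becomes 1
  Position 15 '(': depth becomes 2
  Position 16 '(': depth becomes 3
  Position 17 ')': depth becomes 2
  Position 18 '(': depth becomes 3
  Position 19 ')': depth becomes 2
  Position 20 ')': depth becomes 1
  Position 21 ')': depth becomes 0
  Position 22 '(': depth becomes 1
  Position 23 ')': depth becomes 0
  Position 24 '(': depth becomes 1
  Position 25 ')': depth becomes 0
Maximum depth reached: 3

3


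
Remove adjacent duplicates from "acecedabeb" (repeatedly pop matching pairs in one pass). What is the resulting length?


Input: acecedabeb
Stack-based adjacent duplicate removal:
  Read 'a': push. Stack: a
  Read 'c': push. Stack: ac
  Read 'e': push. Stack: ace
  Read 'c': push. Stack: acec
  Read 'e': push. Stack: acece
  Read 'd': push. Stack: aceced
  Read 'a': push. Stack: aceceda
  Read 'b': push. Stack: acecedab
  Read 'e': push. Stack: acecedabe
  Read 'b': push. Stack: acecedabeb
Final stack: "acecedabeb" (length 10)

10


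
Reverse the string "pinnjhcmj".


Input: pinnjhcmj
Reading characters right to left:
  Position 8: 'j'
  Position 7: 'm'
  Position 6: 'c'
  Position 5: 'h'
  Position 4: 'j'
  Position 3: 'n'
  Position 2: 'n'
  Position 1: 'i'
  Position 0: 'p'
Reversed: jmchjnnip

jmchjnnip


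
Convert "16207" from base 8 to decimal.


Input: "16207" in base 8
Positional expansion:
  Digit '1' (value 1) x 8^4 = 4096
  Digit '6' (value 6) x 8^3 = 3072
  Digit '2' (value 2) x 8^2 = 128
  Digit '0' (value 0) x 8^1 = 0
  Digit '7' (value 7) x 8^0 = 7
Sum = 7303

7303


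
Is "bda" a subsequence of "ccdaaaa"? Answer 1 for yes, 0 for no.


Check if "bda" is a subsequence of "ccdaaaa"
Greedy scan:
  Position 0 ('c'): no match needed
  Position 1 ('c'): no match needed
  Position 2 ('d'): no match needed
  Position 3 ('a'): no match needed
  Position 4 ('a'): no match needed
  Position 5 ('a'): no match needed
  Position 6 ('a'): no match needed
Only matched 0/3 characters => not a subsequence

0


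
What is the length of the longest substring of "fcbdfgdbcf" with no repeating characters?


Input: "fcbdfgdbcf"
Sliding window (track last position of each char):
  Position 0 ('f'): window [0,0] length 1 -- new best
  Position 1 ('c'): window [0,1] length 2 -- new best
  Position 2 ('b'): window [0,2] length 3 -- new best
  Position 3 ('d'): window [0,3] length 4 -- new best
  Position 4 ('f'): repeat (last at 0), move window start to 1
  Position 4 ('f'): window [1,4] length 4
  Position 5 ('g'): window [1,5] length 5 -- new best
  Position 6 ('d'): repeat (last at 3), move window start to 4
  Position 6 ('d'): window [4,6] length 3
  Position 7 ('b'): window [4,7] length 4
  Position 8 ('c'): window [4,8] length 5
  Position 9 ('f'): repeat (last at 4), move window start to 5
  Position 9 ('f'): window [5,9] length 5
Longest substring with no repeats: "cbdfg" with length 5

5


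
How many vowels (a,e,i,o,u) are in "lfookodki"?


Input: lfookodki
Checking each character:
  'l' at position 0: consonant
  'f' at position 1: consonant
  'o' at position 2: vowel (running total: 1)
  'o' at position 3: vowel (running total: 2)
  'k' at position 4: consonant
  'o' at position 5: vowel (running total: 3)
  'd' at position 6: consonant
  'k' at position 7: consonant
  'i' at position 8: vowel (running total: 4)
Total vowels: 4

4


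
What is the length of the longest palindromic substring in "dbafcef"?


Input: "dbafcef"
Checking substrings for palindromes:
  No multi-char palindromic substrings found
Longest palindromic substring: "d" with length 1

1


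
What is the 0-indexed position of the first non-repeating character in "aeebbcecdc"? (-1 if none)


Input: aeebbcecdc
Character frequencies:
  'a': 1
  'b': 2
  'c': 3
  'd': 1
  'e': 3
Scanning left to right for freq == 1:
  Position 0 ('a'): unique! => answer = 0

0


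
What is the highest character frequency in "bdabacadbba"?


Input: bdabacadbba
Character counts:
  'a': 4
  'b': 4
  'c': 1
  'd': 2
Maximum frequency: 4

4


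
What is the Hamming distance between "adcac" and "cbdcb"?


Comparing "adcac" and "cbdcb" position by position:
  Position 0: 'a' vs 'c' => differ
  Position 1: 'd' vs 'b' => differ
  Position 2: 'c' vs 'd' => differ
  Position 3: 'a' vs 'c' => differ
  Position 4: 'c' vs 'b' => differ
Total differences (Hamming distance): 5

5


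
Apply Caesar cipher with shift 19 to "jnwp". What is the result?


Caesar cipher: shift "jnwp" by 19
  'j' (pos 9) + 19 = pos 2 = 'c'
  'n' (pos 13) + 19 = pos 6 = 'g'
  'w' (pos 22) + 19 = pos 15 = 'p'
  'p' (pos 15) + 19 = pos 8 = 'i'
Result: cgpi

cgpi


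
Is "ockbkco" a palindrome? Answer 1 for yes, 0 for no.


Input: ockbkco
Reversed: ockbkco
  Compare pos 0 ('o') with pos 6 ('o'): match
  Compare pos 1 ('c') with pos 5 ('c'): match
  Compare pos 2 ('k') with pos 4 ('k'): match
Result: palindrome

1


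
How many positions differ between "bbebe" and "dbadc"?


Comparing "bbebe" and "dbadc" position by position:
  Position 0: 'b' vs 'd' => DIFFER
  Position 1: 'b' vs 'b' => same
  Position 2: 'e' vs 'a' => DIFFER
  Position 3: 'b' vs 'd' => DIFFER
  Position 4: 'e' vs 'c' => DIFFER
Positions that differ: 4

4


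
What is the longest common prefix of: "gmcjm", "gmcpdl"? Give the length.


Words: gmcjm, gmcpdl
  Position 0: all 'g' => match
  Position 1: all 'm' => match
  Position 2: all 'c' => match
  Position 3: ('j', 'p') => mismatch, stop
LCP = "gmc" (length 3)

3


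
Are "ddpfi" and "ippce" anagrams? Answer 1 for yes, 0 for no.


Strings: "ddpfi", "ippce"
Sorted first:  ddfip
Sorted second: ceipp
Differ at position 0: 'd' vs 'c' => not anagrams

0


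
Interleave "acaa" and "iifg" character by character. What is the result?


Interleaving "acaa" and "iifg":
  Position 0: 'a' from first, 'i' from second => "ai"
  Position 1: 'c' from first, 'i' from second => "ci"
  Position 2: 'a' from first, 'f' from second => "af"
  Position 3: 'a' from first, 'g' from second => "ag"
Result: aiciafag

aiciafag


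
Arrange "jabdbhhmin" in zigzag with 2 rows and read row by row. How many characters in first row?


Zigzag "jabdbhhmin" into 2 rows:
Placing characters:
  'j' => row 0
  'a' => row 1
  'b' => row 0
  'd' => row 1
  'b' => row 0
  'h' => row 1
  'h' => row 0
  'm' => row 1
  'i' => row 0
  'n' => row 1
Rows:
  Row 0: "jbbhi"
  Row 1: "adhmn"
First row length: 5

5


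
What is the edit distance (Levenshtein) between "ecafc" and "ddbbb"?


Computing edit distance: "ecafc" -> "ddbbb"
DP table:
           d    d    b    b    b
      0    1    2    3    4    5
  e   1    1    2    3    4    5
  c   2    2    2    3    4    5
  a   3    3    3    3    4    5
  f   4    4    4    4    4    5
  c   5    5    5    5    5    5
Edit distance = dp[5][5] = 5

5


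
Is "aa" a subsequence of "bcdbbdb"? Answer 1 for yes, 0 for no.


Check if "aa" is a subsequence of "bcdbbdb"
Greedy scan:
  Position 0 ('b'): no match needed
  Position 1 ('c'): no match needed
  Position 2 ('d'): no match needed
  Position 3 ('b'): no match needed
  Position 4 ('b'): no match needed
  Position 5 ('d'): no match needed
  Position 6 ('b'): no match needed
Only matched 0/2 characters => not a subsequence

0


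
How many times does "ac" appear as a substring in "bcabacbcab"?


Searching for "ac" in "bcabacbcab"
Scanning each position:
  Position 0: "bc" => no
  Position 1: "ca" => no
  Position 2: "ab" => no
  Position 3: "ba" => no
  Position 4: "ac" => MATCH
  Position 5: "cb" => no
  Position 6: "bc" => no
  Position 7: "ca" => no
  Position 8: "ab" => no
Total occurrences: 1

1


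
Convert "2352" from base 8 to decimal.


Input: "2352" in base 8
Positional expansion:
  Digit '2' (value 2) x 8^3 = 1024
  Digit '3' (value 3) x 8^2 = 192
  Digit '5' (value 5) x 8^1 = 40
  Digit '2' (value 2) x 8^0 = 2
Sum = 1258

1258


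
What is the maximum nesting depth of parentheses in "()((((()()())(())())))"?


Input: "()((((()()())(())())))"
Tracking depth:
  Position 0 '(': depth becomes 1
  Position 1 ')': depth becomes 0
  Position 2 '(': depth becomes 1
  Position 3 '(': depth becomes 2
  Position 4 '(': depth becomes 3
  Position 5 '(': depth becomes 4
  Position 6 '(': depth becomes 5
  Position 7 ')': depth becomes 4
  Position 8 '(': depth becomes 5
  Position 9 ')': depth becomes 4
  Position 10 '(': depth becomes 5
  Position 11 ')': depth becomes 4
  Position 12 ')': depth becomes 3
  Position 13 '(': depth becomes 4
  Position 14 '(': depth becomes 5
  Position 15 ')': depth becomes 4
  Position 16 ')': depth becomes 3
  Position 17 '(': depth becomes 4
  Position 18 ')': depth becomes 3
  Position 19 ')': depth becomes 2
  Position 20 ')': depth becomes 1
  Position 21 ')': depth becomes 0
Maximum depth reached: 5

5


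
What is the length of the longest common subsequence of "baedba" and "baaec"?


LCS of "baedba" and "baaec"
DP table:
           b    a    a    e    c
      0    0    0    0    0    0
  b   0    1    1    1    1    1
  a   0    1    2    2    2    2
  e   0    1    2    2    3    3
  d   0    1    2    2    3    3
  b   0    1    2    2    3    3
  a   0    1    2    3    3    3
LCS length = dp[6][5] = 3

3


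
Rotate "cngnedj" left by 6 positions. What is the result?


Input: "cngnedj", rotate left by 6
First 6 characters: "cngned"
Remaining characters: "j"
Concatenate remaining + first: "j" + "cngned" = "jcngned"

jcngned


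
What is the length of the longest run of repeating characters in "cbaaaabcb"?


Input: "cbaaaabcb"
Scanning for longest run:
  Position 1 ('b'): new char, reset run to 1
  Position 2 ('a'): new char, reset run to 1
  Position 3 ('a'): continues run of 'a', length=2
  Position 4 ('a'): continues run of 'a', length=3
  Position 5 ('a'): continues run of 'a', length=4
  Position 6 ('b'): new char, reset run to 1
  Position 7 ('c'): new char, reset run to 1
  Position 8 ('b'): new char, reset run to 1
Longest run: 'a' with length 4

4


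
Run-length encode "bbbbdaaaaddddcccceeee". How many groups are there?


Input: bbbbdaaaaddddcccceeee
Scanning for consecutive runs:
  Group 1: 'b' x 4 (positions 0-3)
  Group 2: 'd' x 1 (positions 4-4)
  Group 3: 'a' x 4 (positions 5-8)
  Group 4: 'd' x 4 (positions 9-12)
  Group 5: 'c' x 4 (positions 13-16)
  Group 6: 'e' x 4 (positions 17-20)
Total groups: 6

6


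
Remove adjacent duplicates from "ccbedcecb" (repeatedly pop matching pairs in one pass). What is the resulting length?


Input: ccbedcecb
Stack-based adjacent duplicate removal:
  Read 'c': push. Stack: c
  Read 'c': matches stack top 'c' => pop. Stack: (empty)
  Read 'b': push. Stack: b
  Read 'e': push. Stack: be
  Read 'd': push. Stack: bed
  Read 'c': push. Stack: bedc
  Read 'e': push. Stack: bedce
  Read 'c': push. Stack: bedcec
  Read 'b': push. Stack: bedcecb
Final stack: "bedcecb" (length 7)

7


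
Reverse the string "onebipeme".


Input: onebipeme
Reading characters right to left:
  Position 8: 'e'
  Position 7: 'm'
  Position 6: 'e'
  Position 5: 'p'
  Position 4: 'i'
  Position 3: 'b'
  Position 2: 'e'
  Position 1: 'n'
  Position 0: 'o'
Reversed: emepibeno

emepibeno


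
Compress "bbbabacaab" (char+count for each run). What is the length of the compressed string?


Input: bbbabacaab
Runs:
  'b' x 3 => "b3"
  'a' x 1 => "a1"
  'b' x 1 => "b1"
  'a' x 1 => "a1"
  'c' x 1 => "c1"
  'a' x 2 => "a2"
  'b' x 1 => "b1"
Compressed: "b3a1b1a1c1a2b1"
Compressed length: 14

14


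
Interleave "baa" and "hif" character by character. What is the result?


Interleaving "baa" and "hif":
  Position 0: 'b' from first, 'h' from second => "bh"
  Position 1: 'a' from first, 'i' from second => "ai"
  Position 2: 'a' from first, 'f' from second => "af"
Result: bhaiaf

bhaiaf


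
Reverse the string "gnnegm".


Input: gnnegm
Reading characters right to left:
  Position 5: 'm'
  Position 4: 'g'
  Position 3: 'e'
  Position 2: 'n'
  Position 1: 'n'
  Position 0: 'g'
Reversed: mgenng

mgenng


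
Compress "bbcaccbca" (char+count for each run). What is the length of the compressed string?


Input: bbcaccbca
Runs:
  'b' x 2 => "b2"
  'c' x 1 => "c1"
  'a' x 1 => "a1"
  'c' x 2 => "c2"
  'b' x 1 => "b1"
  'c' x 1 => "c1"
  'a' x 1 => "a1"
Compressed: "b2c1a1c2b1c1a1"
Compressed length: 14

14


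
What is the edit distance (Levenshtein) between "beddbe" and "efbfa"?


Computing edit distance: "beddbe" -> "efbfa"
DP table:
           e    f    b    f    a
      0    1    2    3    4    5
  b   1    1    2    2    3    4
  e   2    1    2    3    3    4
  d   3    2    2    3    4    4
  d   4    3    3    3    4    5
  b   5    4    4    3    4    5
  e   6    5    5    4    4    5
Edit distance = dp[6][5] = 5

5


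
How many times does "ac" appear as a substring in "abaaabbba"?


Searching for "ac" in "abaaabbba"
Scanning each position:
  Position 0: "ab" => no
  Position 1: "ba" => no
  Position 2: "aa" => no
  Position 3: "aa" => no
  Position 4: "ab" => no
  Position 5: "bb" => no
  Position 6: "bb" => no
  Position 7: "ba" => no
Total occurrences: 0

0


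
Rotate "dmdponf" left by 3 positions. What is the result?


Input: "dmdponf", rotate left by 3
First 3 characters: "dmd"
Remaining characters: "ponf"
Concatenate remaining + first: "ponf" + "dmd" = "ponfdmd"

ponfdmd


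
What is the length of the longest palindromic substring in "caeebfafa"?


Input: "caeebfafa"
Checking substrings for palindromes:
  [5:8] "faf" (len 3) => palindrome
  [6:9] "afa" (len 3) => palindrome
  [2:4] "ee" (len 2) => palindrome
Longest palindromic substring: "faf" with length 3

3
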